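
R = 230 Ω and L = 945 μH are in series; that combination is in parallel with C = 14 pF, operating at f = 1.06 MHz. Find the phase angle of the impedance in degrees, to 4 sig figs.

84.94°

ω = 2πf = 6.66e+06 rad/s
X_L = ωL = 6294 Ω
X_C = 1/(ωC) = 10720 Ω
Branch 1 (R+jX_L): Z₁ = 230.0 + j6294 Ω, |Z₁| = 6298 Ω
Branch 2 (−jX_C): Z₂ = −j10720 Ω
Parallel: Z = Z₁Z₂/(Z₁+Z₂), |Z| = 15220 Ω, ∠Z = 84.94°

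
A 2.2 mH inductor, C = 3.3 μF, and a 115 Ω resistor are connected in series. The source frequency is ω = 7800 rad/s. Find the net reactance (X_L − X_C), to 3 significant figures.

X_L = ωL = 17.2 Ω
X_C = 1/(ωC) = 38.9 Ω
X = 17.2 − 38.9 = -21.7 Ω

-21.7 Ω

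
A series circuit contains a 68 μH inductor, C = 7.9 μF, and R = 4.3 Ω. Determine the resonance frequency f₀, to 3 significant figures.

6.87 kHz

ω₀ = 1/√(LC) = 1/√(6.8e-05 × 7.9e-06) = 43150 rad/s
f₀ = ω₀/(2π) = 6.87 kHz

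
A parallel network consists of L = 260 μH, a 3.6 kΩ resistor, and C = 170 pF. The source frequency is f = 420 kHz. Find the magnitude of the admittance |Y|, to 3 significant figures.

1.05 mS

ω = 2πf = 2.639e+06 rad/s
X_L = ωL = 686 Ω
X_C = 1/(ωC) = 2230 Ω
Parallel: admittances add. Y = 1/R + 1/(jωL) + jωC
Y = (0.000278 − j0.00101) S
|Y| = 0.00105 S → |Z| = 1/|Y| = 956 Ω, ∠Z = −∠Y = 74.6°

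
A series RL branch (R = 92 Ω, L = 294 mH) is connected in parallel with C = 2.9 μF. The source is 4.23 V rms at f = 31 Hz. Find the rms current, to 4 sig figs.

37.83 mA

ω = 2πf = 194.8 rad/s
X_L = ωL = 57.26 Ω
X_C = 1/(ωC) = 1770 Ω
Branch 1 (R+jX_L): Z₁ = 92.00 + j57.26 Ω, |Z₁| = 108.4 Ω
Branch 2 (−jX_C): Z₂ = −j1770 Ω
Parallel: Z = Z₁Z₂/(Z₁+Z₂), |Z| = 111.8 Ω, ∠Z = 28.83°
I = V/|Z| = 4.23/111.8 = 37.83 mA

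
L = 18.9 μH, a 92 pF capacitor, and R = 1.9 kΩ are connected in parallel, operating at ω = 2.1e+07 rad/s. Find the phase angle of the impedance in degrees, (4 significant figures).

X_L = ωL = 396.9 Ω
X_C = 1/(ωC) = 517.6 Ω
Parallel: admittances add. Y = 1/R + 1/(jωL) + jωC
Y = (0.0005263 − j0.0005875) S
|Y| = 0.0007888 S → |Z| = 1/|Y| = 1268 Ω, ∠Z = −∠Y = 48.15°

48.15°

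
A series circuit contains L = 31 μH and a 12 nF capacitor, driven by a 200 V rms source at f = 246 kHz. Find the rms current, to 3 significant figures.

33.3 A

ω = 2πf = 1.546e+06 rad/s
X_L = ωL = 47.9 Ω
X_C = 1/(ωC) = 53.9 Ω
Net reactance X = X_L − X_C = -6.00 Ω
Z = − j6.00 Ω
|Z| = √(0² + 6.00²) = 6.00 Ω
I = V/|Z| = 200/6.00 = 33.3 A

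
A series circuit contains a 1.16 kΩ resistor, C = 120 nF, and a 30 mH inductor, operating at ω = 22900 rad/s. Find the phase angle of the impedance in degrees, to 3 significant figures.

15.6°

X_L = ωL = 687 Ω
X_C = 1/(ωC) = 364 Ω
Net reactance X = X_L − X_C = 323 Ω
Z = 1160 + j323 Ω
|Z| = √(1160² + 323²) = 1200 Ω
∠Z = arctan(323/1160) = 15.6°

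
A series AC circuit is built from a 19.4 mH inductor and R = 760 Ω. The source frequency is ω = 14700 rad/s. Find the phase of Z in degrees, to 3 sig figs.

X_L = ωL = 285 Ω
Z = 760 + j285 Ω
|Z| = √(760² + 285²) = 812 Ω
∠Z = arctan(285/760) = 20.6°

20.6°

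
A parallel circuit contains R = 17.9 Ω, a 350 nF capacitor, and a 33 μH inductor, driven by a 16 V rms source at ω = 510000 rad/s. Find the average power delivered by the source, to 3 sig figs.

X_L = ωL = 16.8 Ω
X_C = 1/(ωC) = 5.60 Ω
Parallel: admittances add. Y = 1/R + 1/(jωL) + jωC
Y = (0.0559 + j0.119) S
|Y| = 0.132 S → |Z| = 1/|Y| = 7.60 Ω, ∠Z = −∠Y = -64.9°
I = V/|Z| = 2.10 A
P = VI cos φ = 16 × 2.10 × cos(-64.9°) = 14.3 W

14.3 W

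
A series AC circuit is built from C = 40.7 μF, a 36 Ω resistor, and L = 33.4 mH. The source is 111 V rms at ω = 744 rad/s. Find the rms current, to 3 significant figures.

X_L = ωL = 24.8 Ω
X_C = 1/(ωC) = 33.0 Ω
Net reactance X = X_L − X_C = -8.17 Ω
Z = 36.0 − j8.17 Ω
|Z| = √(36.0² + 8.17²) = 36.9 Ω
I = V/|Z| = 111/36.9 = 3.01 A

3.01 A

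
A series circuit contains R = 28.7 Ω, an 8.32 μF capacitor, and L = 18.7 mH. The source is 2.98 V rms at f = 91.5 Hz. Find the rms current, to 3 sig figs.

14.9 mA

ω = 2πf = 574.9 rad/s
X_L = ωL = 10.8 Ω
X_C = 1/(ωC) = 209 Ω
Net reactance X = X_L − X_C = -198 Ω
Z = 28.7 − j198 Ω
|Z| = √(28.7² + 198²) = 200 Ω
I = V/|Z| = 2.98/200 = 14.9 mA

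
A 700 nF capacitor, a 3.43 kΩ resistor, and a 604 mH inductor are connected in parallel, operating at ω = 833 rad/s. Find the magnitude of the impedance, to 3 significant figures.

X_L = ωL = 503 Ω
X_C = 1/(ωC) = 1710 Ω
Parallel: admittances add. Y = 1/R + 1/(jωL) + jωC
Y = (0.000292 − j0.00140) S
|Y| = 0.00143 S → |Z| = 1/|Y| = 697 Ω, ∠Z = −∠Y = 78.3°

697 Ω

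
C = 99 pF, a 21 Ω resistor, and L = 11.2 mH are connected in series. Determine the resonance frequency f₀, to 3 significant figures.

151 kHz

ω₀ = 1/√(LC) = 1/√(0.0112 × 9.9e-11) = 949700 rad/s
f₀ = ω₀/(2π) = 151 kHz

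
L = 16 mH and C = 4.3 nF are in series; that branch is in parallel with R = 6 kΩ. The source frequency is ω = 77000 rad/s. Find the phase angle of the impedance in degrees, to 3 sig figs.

-73.4°

X_L = ωL = 1230 Ω
X_C = 1/(ωC) = 3020 Ω
Branch 1: Z₁ = R = 6000 Ω
Branch 2 (series LC): Z₂ = j(X_L − X_C) = −j1790 Ω
Parallel: Z = Z₁Z₂/(Z₁+Z₂), |Z| = 1710 Ω, ∠Z = -73.4°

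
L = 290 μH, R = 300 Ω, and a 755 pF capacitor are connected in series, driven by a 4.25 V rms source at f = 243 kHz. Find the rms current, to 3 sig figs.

8.17 mA

ω = 2πf = 1.527e+06 rad/s
X_L = ωL = 443 Ω
X_C = 1/(ωC) = 867 Ω
Net reactance X = X_L − X_C = -425 Ω
Z = 300 − j425 Ω
|Z| = √(300² + 425²) = 520 Ω
I = V/|Z| = 4.25/520 = 8.17 mA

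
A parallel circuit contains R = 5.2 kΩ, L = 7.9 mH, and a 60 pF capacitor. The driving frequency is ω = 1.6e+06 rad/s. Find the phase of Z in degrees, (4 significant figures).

X_L = ωL = 12640 Ω
X_C = 1/(ωC) = 10420 Ω
Parallel: admittances add. Y = 1/R + 1/(jωL) + jωC
Y = (0.0001923 + j1.689e-05) S
|Y| = 0.0001930 S → |Z| = 1/|Y| = 5180 Ω, ∠Z = −∠Y = -5.018°

-5.018°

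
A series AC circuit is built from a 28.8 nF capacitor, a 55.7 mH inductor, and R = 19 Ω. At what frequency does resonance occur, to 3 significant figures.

3.97 kHz

ω₀ = 1/√(LC) = 1/√(0.0557 × 2.88e-08) = 24970 rad/s
f₀ = ω₀/(2π) = 3.97 kHz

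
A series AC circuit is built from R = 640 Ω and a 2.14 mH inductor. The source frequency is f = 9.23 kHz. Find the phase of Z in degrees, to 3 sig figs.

11.0°

ω = 2πf = 57990 rad/s
X_L = ωL = 124 Ω
Z = 640 + j124 Ω
|Z| = √(640² + 124²) = 652 Ω
∠Z = arctan(124/640) = 11.0°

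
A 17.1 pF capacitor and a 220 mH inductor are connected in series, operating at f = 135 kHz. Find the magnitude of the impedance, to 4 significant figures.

117700 Ω

ω = 2πf = 848200 rad/s
X_L = ωL = 186600 Ω
X_C = 1/(ωC) = 68940 Ω
Net reactance X = X_L − X_C = 117700 Ω
Z = j117700 Ω
|Z| = √(0² + 117700²) = 117700 Ω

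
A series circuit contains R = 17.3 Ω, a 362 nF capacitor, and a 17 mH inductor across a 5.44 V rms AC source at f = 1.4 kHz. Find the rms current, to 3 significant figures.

32.9 mA

ω = 2πf = 8796 rad/s
X_L = ωL = 150 Ω
X_C = 1/(ωC) = 314 Ω
Net reactance X = X_L − X_C = -164 Ω
Z = 17.3 − j164 Ω
|Z| = √(17.3² + 164²) = 165 Ω
I = V/|Z| = 5.44/165 = 32.9 mA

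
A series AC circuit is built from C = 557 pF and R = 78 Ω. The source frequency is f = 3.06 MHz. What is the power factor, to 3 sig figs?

0.641

ω = 2πf = 1.923e+07 rad/s
X_C = 1/(ωC) = 93.4 Ω
Z = 78.0 − j93.4 Ω
|Z| = √(78.0² + 93.4²) = 122 Ω
∠Z = arctan(-93.4/78.0) = -50.1°
cos φ = cos(-50.1°) = 0.641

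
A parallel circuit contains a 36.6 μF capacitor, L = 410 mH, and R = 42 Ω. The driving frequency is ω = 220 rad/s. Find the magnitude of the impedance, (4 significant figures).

41.66 Ω

X_L = ωL = 90.20 Ω
X_C = 1/(ωC) = 124.2 Ω
Parallel: admittances add. Y = 1/R + 1/(jωL) + jωC
Y = (0.02381 − j0.003034) S
|Y| = 0.02400 S → |Z| = 1/|Y| = 41.66 Ω, ∠Z = −∠Y = 7.263°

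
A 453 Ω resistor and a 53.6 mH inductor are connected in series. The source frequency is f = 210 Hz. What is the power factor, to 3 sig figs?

0.988

ω = 2πf = 1319 rad/s
X_L = ωL = 70.7 Ω
Z = 453 + j70.7 Ω
|Z| = √(453² + 70.7²) = 458 Ω
∠Z = arctan(70.7/453) = 8.87°
cos φ = cos(8.87°) = 0.988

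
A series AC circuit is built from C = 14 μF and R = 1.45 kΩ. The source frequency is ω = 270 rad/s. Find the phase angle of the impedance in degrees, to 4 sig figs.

-10.34°

X_C = 1/(ωC) = 264.6 Ω
Z = 1450 − j264.6 Ω
|Z| = √(1450² + 264.6²) = 1474 Ω
∠Z = arctan(-264.6/1450) = -10.34°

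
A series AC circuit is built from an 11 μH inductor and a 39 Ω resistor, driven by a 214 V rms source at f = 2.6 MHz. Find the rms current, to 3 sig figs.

ω = 2πf = 1.634e+07 rad/s
X_L = ωL = 180 Ω
Z = 39.0 + j180 Ω
|Z| = √(39.0² + 180²) = 184 Ω
I = V/|Z| = 214/184 = 1.16 A

1.16 A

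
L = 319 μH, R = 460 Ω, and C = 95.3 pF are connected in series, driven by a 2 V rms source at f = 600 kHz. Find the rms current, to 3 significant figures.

1.21 mA

ω = 2πf = 3.77e+06 rad/s
X_L = ωL = 1200 Ω
X_C = 1/(ωC) = 2780 Ω
Net reactance X = X_L − X_C = -1580 Ω
Z = 460 − j1580 Ω
|Z| = √(460² + 1580²) = 1650 Ω
I = V/|Z| = 2/1650 = 1.21 mA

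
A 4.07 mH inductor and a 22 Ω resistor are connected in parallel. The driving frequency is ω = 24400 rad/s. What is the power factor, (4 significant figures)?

X_L = ωL = 99.31 Ω
Parallel: admittances add. Y = 1/R + 1/(jωL)
Y = (0.04545 − j0.01007) S
|Y| = 0.04656 S → |Z| = 1/|Y| = 21.48 Ω, ∠Z = −∠Y = 12.49°
cos φ = cos(12.49°) = 0.9763

0.9763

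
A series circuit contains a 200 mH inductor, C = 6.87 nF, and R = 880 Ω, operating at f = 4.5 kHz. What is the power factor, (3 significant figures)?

0.867

ω = 2πf = 28270 rad/s
X_L = ωL = 5650 Ω
X_C = 1/(ωC) = 5150 Ω
Net reactance X = X_L − X_C = 507 Ω
Z = 880 + j507 Ω
|Z| = √(880² + 507²) = 1020 Ω
∠Z = arctan(507/880) = 29.9°
cos φ = cos(29.9°) = 0.867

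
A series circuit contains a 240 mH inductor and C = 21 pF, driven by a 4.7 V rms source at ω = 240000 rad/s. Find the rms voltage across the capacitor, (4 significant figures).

X_L = ωL = 57600 Ω
X_C = 1/(ωC) = 198400 Ω
Net reactance X = X_L − X_C = -140800 Ω
Z = − j140800 Ω
|Z| = √(0² + 140800²) = 140800 Ω
I = V/|Z| = 33.38 μA
V_C = I·|Z_C| = 3.338e-05 × 198400 = 6.623 V

6.623 V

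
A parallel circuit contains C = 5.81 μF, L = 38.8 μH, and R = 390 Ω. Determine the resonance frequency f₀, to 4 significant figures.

ω₀ = 1/√(LC) = 1/√(3.88e-05 × 5.81e-06) = 66600 rad/s
f₀ = ω₀/(2π) = 10.60 kHz

10.60 kHz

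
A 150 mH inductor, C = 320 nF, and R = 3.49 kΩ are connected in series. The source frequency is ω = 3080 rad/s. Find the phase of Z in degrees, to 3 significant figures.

-9.00°

X_L = ωL = 462 Ω
X_C = 1/(ωC) = 1010 Ω
Net reactance X = X_L − X_C = -553 Ω
Z = 3490 − j553 Ω
|Z| = √(3490² + 553²) = 3530 Ω
∠Z = arctan(-553/3490) = -9.00°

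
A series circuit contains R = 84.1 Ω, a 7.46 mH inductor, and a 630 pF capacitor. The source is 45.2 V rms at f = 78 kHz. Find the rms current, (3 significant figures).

106 mA

ω = 2πf = 490100 rad/s
X_L = ωL = 3660 Ω
X_C = 1/(ωC) = 3240 Ω
Net reactance X = X_L − X_C = 417 Ω
Z = 84.1 + j417 Ω
|Z| = √(84.1² + 417²) = 426 Ω
I = V/|Z| = 45.2/426 = 106 mA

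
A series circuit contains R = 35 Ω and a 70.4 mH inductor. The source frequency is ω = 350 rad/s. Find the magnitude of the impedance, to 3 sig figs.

X_L = ωL = 24.6 Ω
Z = 35.0 + j24.6 Ω
|Z| = √(35.0² + 24.6²) = 42.8 Ω

42.8 Ω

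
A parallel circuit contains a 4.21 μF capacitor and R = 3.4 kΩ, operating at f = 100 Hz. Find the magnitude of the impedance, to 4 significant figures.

ω = 2πf = 628.3 rad/s
X_C = 1/(ωC) = 378.0 Ω
Parallel: admittances add. Y = 1/R + jωC
Y = (0.0002941 + j0.002645) S
|Y| = 0.002662 S → |Z| = 1/|Y| = 375.7 Ω, ∠Z = −∠Y = -83.66°

375.7 Ω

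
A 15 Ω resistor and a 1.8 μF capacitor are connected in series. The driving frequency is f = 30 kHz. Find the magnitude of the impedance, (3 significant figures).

ω = 2πf = 188500 rad/s
X_C = 1/(ωC) = 2.95 Ω
Z = 15.0 − j2.95 Ω
|Z| = √(15.0² + 2.95²) = 15.3 Ω

15.3 Ω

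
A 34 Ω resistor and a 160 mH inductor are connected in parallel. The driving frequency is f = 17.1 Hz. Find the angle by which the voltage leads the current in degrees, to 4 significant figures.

ω = 2πf = 107.4 rad/s
X_L = ωL = 17.19 Ω
Parallel: admittances add. Y = 1/R + 1/(jωL)
Y = (0.02941 − j0.05817) S
|Y| = 0.06518 S → |Z| = 1/|Y| = 15.34 Ω, ∠Z = −∠Y = 63.18°

63.18°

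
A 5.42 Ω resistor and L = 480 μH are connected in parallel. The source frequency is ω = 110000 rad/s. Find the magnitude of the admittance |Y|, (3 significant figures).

X_L = ωL = 52.8 Ω
Parallel: admittances add. Y = 1/R + 1/(jωL)
Y = (0.185 − j0.0189) S
|Y| = 0.185 S → |Z| = 1/|Y| = 5.39 Ω, ∠Z = −∠Y = 5.86°

185 mS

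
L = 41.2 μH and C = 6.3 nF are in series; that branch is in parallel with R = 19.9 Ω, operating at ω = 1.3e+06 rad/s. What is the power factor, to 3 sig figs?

0.960

X_L = ωL = 53.6 Ω
X_C = 1/(ωC) = 122 Ω
Branch 1: Z₁ = R = 19.9 Ω
Branch 2 (series LC): Z₂ = j(X_L − X_C) = −j68.5 Ω
Parallel: Z = Z₁Z₂/(Z₁+Z₂), |Z| = 19.1 Ω, ∠Z = -16.2°
cos φ = cos(-16.2°) = 0.960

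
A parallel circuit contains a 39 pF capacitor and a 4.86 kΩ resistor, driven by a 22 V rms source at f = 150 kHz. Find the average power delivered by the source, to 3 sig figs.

99.6 mW

ω = 2πf = 942500 rad/s
X_C = 1/(ωC) = 27200 Ω
Parallel: admittances add. Y = 1/R + jωC
Y = (0.000206 + j3.68e-05) S
|Y| = 0.000209 S → |Z| = 1/|Y| = 4780 Ω, ∠Z = −∠Y = -10.1°
I = V/|Z| = 4.60 mA
P = VI cos φ = 22 × 0.00460 × cos(-10.1°) = 99.6 mW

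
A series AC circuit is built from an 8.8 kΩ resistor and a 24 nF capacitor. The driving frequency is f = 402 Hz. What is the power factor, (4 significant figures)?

ω = 2πf = 2526 rad/s
X_C = 1/(ωC) = 16500 Ω
Z = 8800 − j16500 Ω
|Z| = √(8800² + 16500²) = 18700 Ω
∠Z = arctan(-16500/8800) = -61.92°
cos φ = cos(-61.92°) = 0.4707

0.4707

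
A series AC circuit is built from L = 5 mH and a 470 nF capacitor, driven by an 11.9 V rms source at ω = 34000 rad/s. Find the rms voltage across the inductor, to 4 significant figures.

X_L = ωL = 170.0 Ω
X_C = 1/(ωC) = 62.58 Ω
Net reactance X = X_L − X_C = 107.4 Ω
Z = j107.4 Ω
|Z| = √(0² + 107.4²) = 107.4 Ω
I = V/|Z| = 110.8 mA
V_L = I·|Z_L| = 0.1108 × 170.0 = 18.83 V

18.83 V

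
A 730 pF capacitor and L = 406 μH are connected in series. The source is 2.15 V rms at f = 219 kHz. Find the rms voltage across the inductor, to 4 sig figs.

2.749 V

ω = 2πf = 1.376e+06 rad/s
X_L = ωL = 558.7 Ω
X_C = 1/(ωC) = 995.5 Ω
Net reactance X = X_L − X_C = -436.9 Ω
Z = − j436.9 Ω
|Z| = √(0² + 436.9²) = 436.9 Ω
I = V/|Z| = 4.921 mA
V_L = I·|Z_L| = 0.004921 × 558.7 = 2.749 V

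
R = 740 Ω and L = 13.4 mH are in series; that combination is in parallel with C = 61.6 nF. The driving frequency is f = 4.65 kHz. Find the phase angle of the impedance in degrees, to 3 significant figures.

ω = 2πf = 29220 rad/s
X_L = ωL = 392 Ω
X_C = 1/(ωC) = 556 Ω
Branch 1 (R+jX_L): Z₁ = 740 + j392 Ω, |Z₁| = 837 Ω
Branch 2 (−jX_C): Z₂ = −j556 Ω
Parallel: Z = Z₁Z₂/(Z₁+Z₂), |Z| = 614 Ω, ∠Z = -49.6°

-49.6°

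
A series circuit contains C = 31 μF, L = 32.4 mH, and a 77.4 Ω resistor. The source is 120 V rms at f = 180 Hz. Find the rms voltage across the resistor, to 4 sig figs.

ω = 2πf = 1131 rad/s
X_L = ωL = 36.64 Ω
X_C = 1/(ωC) = 28.52 Ω
Net reactance X = X_L − X_C = 8.121 Ω
Z = 77.40 + j8.121 Ω
|Z| = √(77.40² + 8.121²) = 77.82 Ω
I = V/|Z| = 1.542 A
V_R = I·|Z_R| = 1.542 × 77.40 = 119.3 V

119.3 V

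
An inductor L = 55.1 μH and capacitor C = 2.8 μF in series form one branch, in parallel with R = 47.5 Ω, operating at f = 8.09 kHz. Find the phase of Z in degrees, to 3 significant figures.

-84.9°

ω = 2πf = 50830 rad/s
X_L = ωL = 2.80 Ω
X_C = 1/(ωC) = 7.03 Ω
Branch 1: Z₁ = R = 47.5 Ω
Branch 2 (series LC): Z₂ = j(X_L − X_C) = −j4.23 Ω
Parallel: Z = Z₁Z₂/(Z₁+Z₂), |Z| = 4.21 Ω, ∠Z = -84.9°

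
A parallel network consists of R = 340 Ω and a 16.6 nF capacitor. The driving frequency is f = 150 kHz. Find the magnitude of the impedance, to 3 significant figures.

ω = 2πf = 942500 rad/s
X_C = 1/(ωC) = 63.9 Ω
Parallel: admittances add. Y = 1/R + jωC
Y = (0.00294 + j0.0156) S
|Y| = 0.0159 S → |Z| = 1/|Y| = 62.8 Ω, ∠Z = −∠Y = -79.4°

62.8 Ω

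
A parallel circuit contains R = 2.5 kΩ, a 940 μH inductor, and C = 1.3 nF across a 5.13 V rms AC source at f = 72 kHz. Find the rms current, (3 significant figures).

9.28 mA

ω = 2πf = 452400 rad/s
X_L = ωL = 425 Ω
X_C = 1/(ωC) = 1700 Ω
Parallel: admittances add. Y = 1/R + 1/(jωL) + jωC
Y = (0.000400 − j0.00176) S
|Y| = 0.00181 S → |Z| = 1/|Y| = 553 Ω, ∠Z = −∠Y = 77.2°
I = V/|Z| = 5.13/553 = 9.28 mA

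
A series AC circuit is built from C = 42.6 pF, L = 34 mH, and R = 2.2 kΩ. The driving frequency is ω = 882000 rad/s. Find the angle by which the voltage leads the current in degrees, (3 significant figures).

X_L = ωL = 30000 Ω
X_C = 1/(ωC) = 26600 Ω
Net reactance X = X_L − X_C = 3370 Ω
Z = 2200 + j3370 Ω
|Z| = √(2200² + 3370²) = 4030 Ω
∠Z = arctan(3370/2200) = 56.9°

56.9°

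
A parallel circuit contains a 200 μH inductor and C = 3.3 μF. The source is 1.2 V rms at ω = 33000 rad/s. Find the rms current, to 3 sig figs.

X_L = ωL = 6.60 Ω
X_C = 1/(ωC) = 9.18 Ω
Parallel: admittances add. Y = 1/(jωL) + jωC
Y = (0 − j0.0426) S
|Y| = 0.0426 S → |Z| = 1/|Y| = 23.5 Ω, ∠Z = −∠Y = 90.0°
I = V/|Z| = 1.2/23.5 = 51.1 mA

51.1 mA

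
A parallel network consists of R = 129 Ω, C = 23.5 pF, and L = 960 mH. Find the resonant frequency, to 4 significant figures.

ω₀ = 1/√(LC) = 1/√(0.96 × 2.35e-11) = 210500 rad/s
f₀ = ω₀/(2π) = 33.51 kHz

33.51 kHz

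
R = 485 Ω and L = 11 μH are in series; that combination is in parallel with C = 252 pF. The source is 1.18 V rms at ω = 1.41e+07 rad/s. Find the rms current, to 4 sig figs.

X_L = ωL = 155.1 Ω
X_C = 1/(ωC) = 281.4 Ω
Branch 1 (R+jX_L): Z₁ = 485.0 + j155.1 Ω, |Z₁| = 509.2 Ω
Branch 2 (−jX_C): Z₂ = −j281.4 Ω
Parallel: Z = Z₁Z₂/(Z₁+Z₂), |Z| = 285.9 Ω, ∠Z = -57.67°
I = V/|Z| = 1.18/285.9 = 4.127 mA

4.127 mA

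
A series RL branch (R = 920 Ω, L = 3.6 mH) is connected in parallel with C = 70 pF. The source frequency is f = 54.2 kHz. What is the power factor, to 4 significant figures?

0.6181

ω = 2πf = 340500 rad/s
X_L = ωL = 1226 Ω
X_C = 1/(ωC) = 41950 Ω
Branch 1 (R+jX_L): Z₁ = 920.0 + j1226 Ω, |Z₁| = 1533 Ω
Branch 2 (−jX_C): Z₂ = −j41950 Ω
Parallel: Z = Z₁Z₂/(Z₁+Z₂), |Z| = 1579 Ω, ∠Z = 51.82°
cos φ = cos(51.82°) = 0.6181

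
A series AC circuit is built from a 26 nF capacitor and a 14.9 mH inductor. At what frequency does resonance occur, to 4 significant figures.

ω₀ = 1/√(LC) = 1/√(0.0149 × 2.6e-08) = 50810 rad/s
f₀ = ω₀/(2π) = 8.086 kHz

8.086 kHz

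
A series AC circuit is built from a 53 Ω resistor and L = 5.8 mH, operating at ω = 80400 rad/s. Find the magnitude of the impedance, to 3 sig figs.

469 Ω

X_L = ωL = 466 Ω
Z = 53.0 + j466 Ω
|Z| = √(53.0² + 466²) = 469 Ω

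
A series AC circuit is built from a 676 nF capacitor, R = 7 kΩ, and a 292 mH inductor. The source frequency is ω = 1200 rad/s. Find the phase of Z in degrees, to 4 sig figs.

X_L = ωL = 350.4 Ω
X_C = 1/(ωC) = 1233 Ω
Net reactance X = X_L − X_C = -882.3 Ω
Z = 7000 − j882.3 Ω
|Z| = √(7000² + 882.3²) = 7055 Ω
∠Z = arctan(-882.3/7000) = -7.184°

-7.184°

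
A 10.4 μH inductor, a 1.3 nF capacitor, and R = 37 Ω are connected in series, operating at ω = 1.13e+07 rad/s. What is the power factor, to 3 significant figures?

0.599

X_L = ωL = 118 Ω
X_C = 1/(ωC) = 68.1 Ω
Net reactance X = X_L − X_C = 49.4 Ω
Z = 37.0 + j49.4 Ω
|Z| = √(37.0² + 49.4²) = 61.8 Ω
∠Z = arctan(49.4/37.0) = 53.2°
cos φ = cos(53.2°) = 0.599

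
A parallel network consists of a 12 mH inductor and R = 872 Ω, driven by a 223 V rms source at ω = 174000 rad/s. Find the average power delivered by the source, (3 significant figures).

X_L = ωL = 2090 Ω
Parallel: admittances add. Y = 1/R + 1/(jωL)
Y = (0.00115 − j0.000479) S
|Y| = 0.00124 S → |Z| = 1/|Y| = 805 Ω, ∠Z = −∠Y = 22.7°
I = V/|Z| = 277 mA
P = VI cos φ = 223 × 0.277 × cos(22.7°) = 57.0 W

57.0 W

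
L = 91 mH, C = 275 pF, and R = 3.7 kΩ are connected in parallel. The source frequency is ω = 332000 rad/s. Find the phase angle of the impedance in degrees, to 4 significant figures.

-12.15°

X_L = ωL = 30210 Ω
X_C = 1/(ωC) = 10950 Ω
Parallel: admittances add. Y = 1/R + 1/(jωL) + jωC
Y = (0.0002703 + j5.82e-05) S
|Y| = 0.0002765 S → |Z| = 1/|Y| = 3617 Ω, ∠Z = −∠Y = -12.15°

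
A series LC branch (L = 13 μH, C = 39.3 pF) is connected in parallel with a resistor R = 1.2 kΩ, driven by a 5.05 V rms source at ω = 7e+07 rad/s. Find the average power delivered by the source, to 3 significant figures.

21.3 mW

X_L = ωL = 910 Ω
X_C = 1/(ωC) = 364 Ω
Branch 1: Z₁ = R = 1200 Ω
Branch 2 (series LC): Z₂ = j(X_L − X_C) = j546 Ω
Parallel: Z = Z₁Z₂/(Z₁+Z₂), |Z| = 497 Ω, ∠Z = 65.5°
I = V/|Z| = 10.2 mA
P = VI cos φ = 5.05 × 0.0102 × cos(65.5°) = 21.3 mW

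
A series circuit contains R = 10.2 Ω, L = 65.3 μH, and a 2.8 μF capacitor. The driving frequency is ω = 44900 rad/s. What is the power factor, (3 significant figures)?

0.897

X_L = ωL = 2.93 Ω
X_C = 1/(ωC) = 7.95 Ω
Net reactance X = X_L − X_C = -5.02 Ω
Z = 10.2 − j5.02 Ω
|Z| = √(10.2² + 5.02²) = 11.4 Ω
∠Z = arctan(-5.02/10.2) = -26.2°
cos φ = cos(-26.2°) = 0.897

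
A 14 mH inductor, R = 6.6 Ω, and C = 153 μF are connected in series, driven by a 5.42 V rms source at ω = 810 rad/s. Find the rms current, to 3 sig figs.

736 mA

X_L = ωL = 11.3 Ω
X_C = 1/(ωC) = 8.07 Ω
Net reactance X = X_L − X_C = 3.27 Ω
Z = 6.60 + j3.27 Ω
|Z| = √(6.60² + 3.27²) = 7.37 Ω
I = V/|Z| = 5.42/7.37 = 736 mA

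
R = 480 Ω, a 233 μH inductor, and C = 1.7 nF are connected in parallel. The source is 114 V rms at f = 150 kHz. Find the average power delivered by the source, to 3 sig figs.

ω = 2πf = 942500 rad/s
X_L = ωL = 220 Ω
X_C = 1/(ωC) = 624 Ω
Parallel: admittances add. Y = 1/R + 1/(jωL) + jωC
Y = (0.00208 − j0.00295) S
|Y| = 0.00361 S → |Z| = 1/|Y| = 277 Ω, ∠Z = −∠Y = 54.8°
I = V/|Z| = 412 mA
P = VI cos φ = 114 × 0.412 × cos(54.8°) = 27.1 W

27.1 W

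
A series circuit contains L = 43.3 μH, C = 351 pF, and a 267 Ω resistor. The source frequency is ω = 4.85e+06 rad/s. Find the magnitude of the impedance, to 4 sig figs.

X_L = ωL = 210.0 Ω
X_C = 1/(ωC) = 587.4 Ω
Net reactance X = X_L − X_C = -377.4 Ω
Z = 267.0 − j377.4 Ω
|Z| = √(267.0² + 377.4²) = 462.3 Ω

462.3 Ω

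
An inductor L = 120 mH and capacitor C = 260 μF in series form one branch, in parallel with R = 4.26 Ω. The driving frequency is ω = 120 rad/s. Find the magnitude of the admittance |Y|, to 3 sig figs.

X_L = ωL = 14.4 Ω
X_C = 1/(ωC) = 32.1 Ω
Branch 1: Z₁ = R = 4.26 Ω
Branch 2 (series LC): Z₂ = j(X_L − X_C) = −j17.7 Ω
Parallel: Z = Z₁Z₂/(Z₁+Z₂), |Z| = 4.14 Ω, ∠Z = -13.6°
|Y| = 1/|Z| = 241 mS

241 mS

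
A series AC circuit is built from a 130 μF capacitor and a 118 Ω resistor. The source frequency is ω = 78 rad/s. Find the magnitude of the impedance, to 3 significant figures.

154 Ω

X_C = 1/(ωC) = 98.6 Ω
Z = 118 − j98.6 Ω
|Z| = √(118² + 98.6²) = 154 Ω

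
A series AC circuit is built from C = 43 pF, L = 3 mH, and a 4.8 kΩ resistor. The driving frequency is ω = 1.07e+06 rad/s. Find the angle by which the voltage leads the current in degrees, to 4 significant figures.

-75.47°

X_L = ωL = 3210 Ω
X_C = 1/(ωC) = 21730 Ω
Net reactance X = X_L − X_C = -18520 Ω
Z = 4800 − j18520 Ω
|Z| = √(4800² + 18520²) = 19140 Ω
∠Z = arctan(-18520/4800) = -75.47°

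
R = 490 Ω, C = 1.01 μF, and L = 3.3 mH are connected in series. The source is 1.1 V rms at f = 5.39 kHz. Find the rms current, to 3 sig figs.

ω = 2πf = 33870 rad/s
X_L = ωL = 112 Ω
X_C = 1/(ωC) = 29.2 Ω
Net reactance X = X_L − X_C = 82.5 Ω
Z = 490 + j82.5 Ω
|Z| = √(490² + 82.5²) = 497 Ω
I = V/|Z| = 1.1/497 = 2.21 mA

2.21 mA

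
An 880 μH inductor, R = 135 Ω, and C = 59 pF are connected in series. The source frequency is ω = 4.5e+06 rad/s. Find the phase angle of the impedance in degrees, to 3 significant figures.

55.1°

X_L = ωL = 3960 Ω
X_C = 1/(ωC) = 3770 Ω
Net reactance X = X_L − X_C = 194 Ω
Z = 135 + j194 Ω
|Z| = √(135² + 194²) = 236 Ω
∠Z = arctan(194/135) = 55.1°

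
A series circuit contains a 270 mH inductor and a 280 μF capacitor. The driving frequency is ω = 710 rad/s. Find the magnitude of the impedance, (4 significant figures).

186.7 Ω

X_L = ωL = 191.7 Ω
X_C = 1/(ωC) = 5.030 Ω
Net reactance X = X_L − X_C = 186.7 Ω
Z = j186.7 Ω
|Z| = √(0² + 186.7²) = 186.7 Ω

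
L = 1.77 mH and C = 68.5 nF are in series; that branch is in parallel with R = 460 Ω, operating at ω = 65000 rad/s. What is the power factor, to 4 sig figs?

0.2317

X_L = ωL = 115.1 Ω
X_C = 1/(ωC) = 224.6 Ω
Branch 1: Z₁ = R = 460.0 Ω
Branch 2 (series LC): Z₂ = j(X_L − X_C) = −j109.5 Ω
Parallel: Z = Z₁Z₂/(Z₁+Z₂), |Z| = 106.6 Ω, ∠Z = -76.61°
cos φ = cos(-76.61°) = 0.2317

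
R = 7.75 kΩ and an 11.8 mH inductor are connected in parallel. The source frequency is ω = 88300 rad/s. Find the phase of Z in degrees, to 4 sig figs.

X_L = ωL = 1042 Ω
Parallel: admittances add. Y = 1/R + 1/(jωL)
Y = (0.0001290 − j0.0009597) S
|Y| = 0.0009684 S → |Z| = 1/|Y| = 1033 Ω, ∠Z = −∠Y = 82.34°

82.34°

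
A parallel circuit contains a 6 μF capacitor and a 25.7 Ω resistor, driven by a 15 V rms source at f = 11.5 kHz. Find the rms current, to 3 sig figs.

6.53 A

ω = 2πf = 72260 rad/s
X_C = 1/(ωC) = 2.31 Ω
Parallel: admittances add. Y = 1/R + jωC
Y = (0.0389 + j0.434) S
|Y| = 0.435 S → |Z| = 1/|Y| = 2.30 Ω, ∠Z = −∠Y = -84.9°
I = V/|Z| = 15/2.30 = 6.53 A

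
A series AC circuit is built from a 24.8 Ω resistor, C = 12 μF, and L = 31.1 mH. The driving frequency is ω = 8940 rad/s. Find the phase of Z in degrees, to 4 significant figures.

84.73°

X_L = ωL = 278.0 Ω
X_C = 1/(ωC) = 9.321 Ω
Net reactance X = X_L − X_C = 268.7 Ω
Z = 24.80 + j268.7 Ω
|Z| = √(24.80² + 268.7²) = 269.9 Ω
∠Z = arctan(268.7/24.80) = 84.73°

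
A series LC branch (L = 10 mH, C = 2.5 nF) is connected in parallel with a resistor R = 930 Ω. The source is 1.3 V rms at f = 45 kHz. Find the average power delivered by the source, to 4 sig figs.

1.817 mW

ω = 2πf = 282700 rad/s
X_L = ωL = 2827 Ω
X_C = 1/(ωC) = 1415 Ω
Branch 1: Z₁ = R = 930.0 Ω
Branch 2 (series LC): Z₂ = j(X_L − X_C) = j1413 Ω
Parallel: Z = Z₁Z₂/(Z₁+Z₂), |Z| = 776.8 Ω, ∠Z = 33.36°
I = V/|Z| = 1.674 mA
P = VI cos φ = 1.3 × 0.001674 × cos(33.36°) = 1.817 mW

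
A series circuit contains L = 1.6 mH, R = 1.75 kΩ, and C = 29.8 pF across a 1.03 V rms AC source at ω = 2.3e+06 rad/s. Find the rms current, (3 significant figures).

93.2 μA

X_L = ωL = 3680 Ω
X_C = 1/(ωC) = 14600 Ω
Net reactance X = X_L − X_C = -10900 Ω
Z = 1750 − j10900 Ω
|Z| = √(1750² + 10900²) = 11000 Ω
I = V/|Z| = 1.03/11000 = 93.2 μA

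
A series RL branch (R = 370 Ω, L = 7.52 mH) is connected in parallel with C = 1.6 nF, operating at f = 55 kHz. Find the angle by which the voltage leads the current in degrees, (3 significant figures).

-73.0°

ω = 2πf = 345600 rad/s
X_L = ωL = 2600 Ω
X_C = 1/(ωC) = 1810 Ω
Branch 1 (R+jX_L): Z₁ = 370 + j2600 Ω, |Z₁| = 2620 Ω
Branch 2 (−jX_C): Z₂ = −j1810 Ω
Parallel: Z = Z₁Z₂/(Z₁+Z₂), |Z| = 5440 Ω, ∠Z = -73.0°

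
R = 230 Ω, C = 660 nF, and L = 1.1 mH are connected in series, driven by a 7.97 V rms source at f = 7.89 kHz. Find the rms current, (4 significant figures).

34.47 mA

ω = 2πf = 49570 rad/s
X_L = ωL = 54.53 Ω
X_C = 1/(ωC) = 30.56 Ω
Net reactance X = X_L − X_C = 23.97 Ω
Z = 230.0 + j23.97 Ω
|Z| = √(230.0² + 23.97²) = 231.2 Ω
I = V/|Z| = 7.97/231.2 = 34.47 mA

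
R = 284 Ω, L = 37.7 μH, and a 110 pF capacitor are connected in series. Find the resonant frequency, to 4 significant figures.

2.471 MHz

ω₀ = 1/√(LC) = 1/√(3.77e-05 × 1.1e-10) = 1.553e+07 rad/s
f₀ = ω₀/(2π) = 2.471 MHz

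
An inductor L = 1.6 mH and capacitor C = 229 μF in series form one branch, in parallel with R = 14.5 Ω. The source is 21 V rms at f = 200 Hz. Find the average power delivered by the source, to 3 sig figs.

ω = 2πf = 1257 rad/s
X_L = ωL = 2.01 Ω
X_C = 1/(ωC) = 3.47 Ω
Branch 1: Z₁ = R = 14.5 Ω
Branch 2 (series LC): Z₂ = j(X_L − X_C) = −j1.46 Ω
Parallel: Z = Z₁Z₂/(Z₁+Z₂), |Z| = 1.46 Ω, ∠Z = -84.2°
I = V/|Z| = 14.4 A
P = VI cos φ = 21 × 14.4 × cos(-84.2°) = 30.4 W

30.4 W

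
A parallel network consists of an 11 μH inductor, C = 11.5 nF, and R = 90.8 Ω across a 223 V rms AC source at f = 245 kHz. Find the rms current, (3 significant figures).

9.54 A

ω = 2πf = 1.539e+06 rad/s
X_L = ωL = 16.9 Ω
X_C = 1/(ωC) = 56.5 Ω
Parallel: admittances add. Y = 1/R + 1/(jωL) + jωC
Y = (0.0110 − j0.0414) S
|Y| = 0.0428 S → |Z| = 1/|Y| = 23.4 Ω, ∠Z = −∠Y = 75.1°
I = V/|Z| = 223/23.4 = 9.54 A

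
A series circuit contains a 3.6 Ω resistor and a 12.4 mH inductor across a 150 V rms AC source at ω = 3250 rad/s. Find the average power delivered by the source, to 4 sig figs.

X_L = ωL = 40.30 Ω
Z = 3.600 + j40.30 Ω
|Z| = √(3.600² + 40.30²) = 40.46 Ω
∠Z = arctan(40.30/3.600) = 84.90°
I = V/|Z| = 3.707 A
P = VI cos φ = 150 × 3.707 × cos(84.90°) = 49.48 W

49.48 W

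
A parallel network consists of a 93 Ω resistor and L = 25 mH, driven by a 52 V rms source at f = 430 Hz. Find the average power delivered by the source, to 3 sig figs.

ω = 2πf = 2702 rad/s
X_L = ωL = 67.5 Ω
Parallel: admittances add. Y = 1/R + 1/(jωL)
Y = (0.0108 − j0.0148) S
|Y| = 0.0183 S → |Z| = 1/|Y| = 54.7 Ω, ∠Z = −∠Y = 54.0°
I = V/|Z| = 951 mA
P = VI cos φ = 52 × 0.951 × cos(54.0°) = 29.1 W

29.1 W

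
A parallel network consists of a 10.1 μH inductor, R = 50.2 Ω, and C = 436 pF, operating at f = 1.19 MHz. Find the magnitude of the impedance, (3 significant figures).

44.9 Ω

ω = 2πf = 7.477e+06 rad/s
X_L = ωL = 75.5 Ω
X_C = 1/(ωC) = 307 Ω
Parallel: admittances add. Y = 1/R + 1/(jωL) + jωC
Y = (0.0199 − j0.00998) S
|Y| = 0.0223 S → |Z| = 1/|Y| = 44.9 Ω, ∠Z = −∠Y = 26.6°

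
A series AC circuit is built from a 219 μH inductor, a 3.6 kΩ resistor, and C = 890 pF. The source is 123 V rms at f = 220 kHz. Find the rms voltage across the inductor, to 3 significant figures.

10.2 V

ω = 2πf = 1.382e+06 rad/s
X_L = ωL = 303 Ω
X_C = 1/(ωC) = 813 Ω
Net reactance X = X_L − X_C = -510 Ω
Z = 3600 − j510 Ω
|Z| = √(3600² + 510²) = 3640 Ω
I = V/|Z| = 33.8 mA
V_L = I·|Z_L| = 0.0338 × 303 = 10.2 V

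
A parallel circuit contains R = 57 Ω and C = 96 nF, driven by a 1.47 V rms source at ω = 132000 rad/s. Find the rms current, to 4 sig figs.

31.81 mA

X_C = 1/(ωC) = 78.91 Ω
Parallel: admittances add. Y = 1/R + jωC
Y = (0.01754 + j0.01267) S
|Y| = 0.02164 S → |Z| = 1/|Y| = 46.21 Ω, ∠Z = −∠Y = -35.84°
I = V/|Z| = 1.47/46.21 = 31.81 mA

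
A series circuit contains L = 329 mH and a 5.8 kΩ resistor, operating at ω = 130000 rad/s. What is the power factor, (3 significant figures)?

0.134

X_L = ωL = 42800 Ω
Z = 5800 + j42800 Ω
|Z| = √(5800² + 42800²) = 43200 Ω
∠Z = arctan(42800/5800) = 82.3°
cos φ = cos(82.3°) = 0.134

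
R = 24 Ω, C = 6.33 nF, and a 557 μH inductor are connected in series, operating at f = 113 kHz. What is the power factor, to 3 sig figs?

0.137

ω = 2πf = 710000 rad/s
X_L = ωL = 395 Ω
X_C = 1/(ωC) = 223 Ω
Net reactance X = X_L − X_C = 173 Ω
Z = 24.0 + j173 Ω
|Z| = √(24.0² + 173²) = 175 Ω
∠Z = arctan(173/24.0) = 82.1°
cos φ = cos(82.1°) = 0.137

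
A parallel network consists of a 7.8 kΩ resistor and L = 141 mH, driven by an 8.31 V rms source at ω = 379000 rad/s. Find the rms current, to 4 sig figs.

X_L = ωL = 53440 Ω
Parallel: admittances add. Y = 1/R + 1/(jωL)
Y = (0.0001282 − j1.871e-05) S
|Y| = 0.0001296 S → |Z| = 1/|Y| = 7718 Ω, ∠Z = −∠Y = 8.304°
I = V/|Z| = 8.31/7718 = 1.077 mA

1.077 mA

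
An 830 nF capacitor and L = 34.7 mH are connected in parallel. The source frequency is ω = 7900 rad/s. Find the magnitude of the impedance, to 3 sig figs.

X_L = ωL = 274 Ω
X_C = 1/(ωC) = 153 Ω
Parallel: admittances add. Y = 1/(jωL) + jωC
Y = (0 + j0.00291) S
|Y| = 0.00291 S → |Z| = 1/|Y| = 344 Ω, ∠Z = −∠Y = -90.0°

344 Ω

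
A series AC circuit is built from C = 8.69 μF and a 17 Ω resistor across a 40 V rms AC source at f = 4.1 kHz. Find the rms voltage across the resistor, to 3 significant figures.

38.7 V

ω = 2πf = 25760 rad/s
X_C = 1/(ωC) = 4.47 Ω
Z = 17.0 − j4.47 Ω
|Z| = √(17.0² + 4.47²) = 17.6 Ω
I = V/|Z| = 2.28 A
V_R = I·|Z_R| = 2.28 × 17.0 = 38.7 V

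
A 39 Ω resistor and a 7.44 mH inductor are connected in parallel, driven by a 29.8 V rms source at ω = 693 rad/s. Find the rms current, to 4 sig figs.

5.830 A

X_L = ωL = 5.156 Ω
Parallel: admittances add. Y = 1/R + 1/(jωL)
Y = (0.02564 − j0.1940) S
|Y| = 0.1956 S → |Z| = 1/|Y| = 5.111 Ω, ∠Z = −∠Y = 82.47°
I = V/|Z| = 29.8/5.111 = 5.830 A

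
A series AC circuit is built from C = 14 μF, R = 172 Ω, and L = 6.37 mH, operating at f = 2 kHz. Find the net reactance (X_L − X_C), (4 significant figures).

ω = 2πf = 12570 rad/s
X_L = ωL = 80.05 Ω
X_C = 1/(ωC) = 5.684 Ω
X = 80.05 − 5.684 = 74.36 Ω

74.36 Ω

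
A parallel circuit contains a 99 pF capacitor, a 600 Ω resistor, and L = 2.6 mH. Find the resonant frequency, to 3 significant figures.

314 kHz

ω₀ = 1/√(LC) = 1/√(0.0026 × 9.9e-11) = 1.971e+06 rad/s
f₀ = ω₀/(2π) = 314 kHz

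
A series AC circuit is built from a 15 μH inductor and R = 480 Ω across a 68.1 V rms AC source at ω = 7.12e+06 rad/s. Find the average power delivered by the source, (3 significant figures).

X_L = ωL = 107 Ω
Z = 480 + j107 Ω
|Z| = √(480² + 107²) = 492 Ω
∠Z = arctan(107/480) = 12.5°
I = V/|Z| = 138 mA
P = VI cos φ = 68.1 × 0.138 × cos(12.5°) = 9.21 W

9.21 W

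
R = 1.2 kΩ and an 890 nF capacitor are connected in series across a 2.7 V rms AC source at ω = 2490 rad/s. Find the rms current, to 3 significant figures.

2.11 mA

X_C = 1/(ωC) = 451 Ω
Z = 1200 − j451 Ω
|Z| = √(1200² + 451²) = 1280 Ω
I = V/|Z| = 2.7/1280 = 2.11 mA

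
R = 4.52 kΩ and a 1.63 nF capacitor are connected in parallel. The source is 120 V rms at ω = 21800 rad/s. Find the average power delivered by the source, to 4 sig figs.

X_C = 1/(ωC) = 28140 Ω
Parallel: admittances add. Y = 1/R + jωC
Y = (0.0002212 + j3.553e-05) S
|Y| = 0.0002241 S → |Z| = 1/|Y| = 4463 Ω, ∠Z = −∠Y = -9.125°
I = V/|Z| = 26.89 mA
P = VI cos φ = 120 × 0.02689 × cos(-9.125°) = 3.186 W

3.186 W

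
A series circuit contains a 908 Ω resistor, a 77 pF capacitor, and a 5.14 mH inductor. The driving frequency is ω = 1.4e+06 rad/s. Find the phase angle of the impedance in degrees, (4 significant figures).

-66.42°

X_L = ωL = 7196 Ω
X_C = 1/(ωC) = 9276 Ω
Net reactance X = X_L − X_C = -2080 Ω
Z = 908.0 − j2080 Ω
|Z| = √(908.0² + 2080²) = 2270 Ω
∠Z = arctan(-2080/908.0) = -66.42°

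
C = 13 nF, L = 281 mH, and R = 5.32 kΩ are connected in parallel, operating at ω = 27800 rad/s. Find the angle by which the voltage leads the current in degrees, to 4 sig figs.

-51.15°

X_L = ωL = 7812 Ω
X_C = 1/(ωC) = 2767 Ω
Parallel: admittances add. Y = 1/R + 1/(jωL) + jωC
Y = (0.0001880 + j0.0002334) S
|Y| = 0.0002997 S → |Z| = 1/|Y| = 3337 Ω, ∠Z = −∠Y = -51.15°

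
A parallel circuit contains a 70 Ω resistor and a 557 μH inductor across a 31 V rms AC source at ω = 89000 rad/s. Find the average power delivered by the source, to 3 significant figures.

13.7 W

X_L = ωL = 49.6 Ω
Parallel: admittances add. Y = 1/R + 1/(jωL)
Y = (0.0143 − j0.0202) S
|Y| = 0.0247 S → |Z| = 1/|Y| = 40.5 Ω, ∠Z = −∠Y = 54.7°
I = V/|Z| = 766 mA
P = VI cos φ = 31 × 0.766 × cos(54.7°) = 13.7 W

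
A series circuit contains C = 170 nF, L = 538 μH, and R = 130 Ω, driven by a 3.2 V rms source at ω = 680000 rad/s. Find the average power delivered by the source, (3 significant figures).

9.21 mW

X_L = ωL = 366 Ω
X_C = 1/(ωC) = 8.65 Ω
Net reactance X = X_L − X_C = 357 Ω
Z = 130 + j357 Ω
|Z| = √(130² + 357²) = 380 Ω
∠Z = arctan(357/130) = 70.0°
I = V/|Z| = 8.42 mA
P = VI cos φ = 3.2 × 0.00842 × cos(70.0°) = 9.21 mW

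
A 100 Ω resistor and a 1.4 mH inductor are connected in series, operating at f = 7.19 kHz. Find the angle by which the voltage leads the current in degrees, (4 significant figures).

ω = 2πf = 45180 rad/s
X_L = ωL = 63.25 Ω
Z = 100.0 + j63.25 Ω
|Z| = √(100.0² + 63.25²) = 118.3 Ω
∠Z = arctan(63.25/100.0) = 32.31°

32.31°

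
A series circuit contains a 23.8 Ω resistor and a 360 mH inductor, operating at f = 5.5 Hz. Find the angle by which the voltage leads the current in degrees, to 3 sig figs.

27.6°

ω = 2πf = 34.56 rad/s
X_L = ωL = 12.4 Ω
Z = 23.8 + j12.4 Ω
|Z| = √(23.8² + 12.4²) = 26.9 Ω
∠Z = arctan(12.4/23.8) = 27.6°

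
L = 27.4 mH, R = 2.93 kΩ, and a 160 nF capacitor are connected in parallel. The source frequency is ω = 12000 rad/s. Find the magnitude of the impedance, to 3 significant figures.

X_L = ωL = 329 Ω
X_C = 1/(ωC) = 521 Ω
Parallel: admittances add. Y = 1/R + 1/(jωL) + jωC
Y = (0.000341 − j0.00112) S
|Y| = 0.00117 S → |Z| = 1/|Y| = 853 Ω, ∠Z = −∠Y = 73.1°

853 Ω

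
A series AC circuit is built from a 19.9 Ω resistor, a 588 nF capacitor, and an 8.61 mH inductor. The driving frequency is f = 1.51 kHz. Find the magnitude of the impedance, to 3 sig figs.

ω = 2πf = 9488 rad/s
X_L = ωL = 81.7 Ω
X_C = 1/(ωC) = 179 Ω
Net reactance X = X_L − X_C = -97.6 Ω
Z = 19.9 − j97.6 Ω
|Z| = √(19.9² + 97.6²) = 99.6 Ω

99.6 Ω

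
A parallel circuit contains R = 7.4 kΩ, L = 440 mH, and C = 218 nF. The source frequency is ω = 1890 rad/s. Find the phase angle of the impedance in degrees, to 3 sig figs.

80.3°

X_L = ωL = 832 Ω
X_C = 1/(ωC) = 2430 Ω
Parallel: admittances add. Y = 1/R + 1/(jωL) + jωC
Y = (0.000135 − j0.000790) S
|Y| = 0.000802 S → |Z| = 1/|Y| = 1250 Ω, ∠Z = −∠Y = 80.3°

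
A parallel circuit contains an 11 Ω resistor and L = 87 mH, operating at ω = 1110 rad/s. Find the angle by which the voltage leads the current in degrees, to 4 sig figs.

6.498°

X_L = ωL = 96.57 Ω
Parallel: admittances add. Y = 1/R + 1/(jωL)
Y = (0.09091 − j0.01036) S
|Y| = 0.09150 S → |Z| = 1/|Y| = 10.93 Ω, ∠Z = −∠Y = 6.498°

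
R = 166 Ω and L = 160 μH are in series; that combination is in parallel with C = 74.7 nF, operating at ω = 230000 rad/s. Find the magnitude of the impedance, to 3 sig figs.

X_L = ωL = 36.8 Ω
X_C = 1/(ωC) = 58.2 Ω
Branch 1 (R+jX_L): Z₁ = 166 + j36.8 Ω, |Z₁| = 170 Ω
Branch 2 (−jX_C): Z₂ = −j58.2 Ω
Parallel: Z = Z₁Z₂/(Z₁+Z₂), |Z| = 59.1 Ω, ∠Z = -70.2°

59.1 Ω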